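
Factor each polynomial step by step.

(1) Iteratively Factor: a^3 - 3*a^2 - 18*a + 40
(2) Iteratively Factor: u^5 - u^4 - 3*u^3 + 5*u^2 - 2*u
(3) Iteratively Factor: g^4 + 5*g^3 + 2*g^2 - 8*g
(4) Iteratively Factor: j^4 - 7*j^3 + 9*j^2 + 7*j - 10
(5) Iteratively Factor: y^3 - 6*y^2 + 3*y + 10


(1) = (a - 2)*(a^2 - a - 20) = (a - 2)*(a + 4)*(a - 5)
(2) = (u)*(u^4 - u^3 - 3*u^2 + 5*u - 2) = u*(u - 1)*(u^3 - 3*u + 2) = u*(u - 1)^2*(u^2 + u - 2) = u*(u - 1)^2*(u + 2)*(u - 1)
(3) = (g + 2)*(g^3 + 3*g^2 - 4*g) = (g + 2)*(g + 4)*(g^2 - g) = (g - 1)*(g + 2)*(g + 4)*(g)
(4) = (j + 1)*(j^3 - 8*j^2 + 17*j - 10) = (j - 5)*(j + 1)*(j^2 - 3*j + 2) = (j - 5)*(j - 1)*(j + 1)*(j - 2)
(5) = (y - 5)*(y^2 - y - 2) = (y - 5)*(y - 2)*(y + 1)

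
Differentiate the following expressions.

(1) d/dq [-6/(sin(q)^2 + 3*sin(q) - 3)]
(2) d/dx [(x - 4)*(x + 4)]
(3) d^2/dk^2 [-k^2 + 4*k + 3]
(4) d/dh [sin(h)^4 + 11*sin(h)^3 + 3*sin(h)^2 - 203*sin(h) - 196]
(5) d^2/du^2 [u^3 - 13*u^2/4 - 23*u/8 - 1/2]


(1) = 6*(2*sin(q) + 3)*cos(q)/(sin(q)^2 + 3*sin(q) - 3)^2
(2) = 2*x
(3) = -2
(4) = (4*sin(h)^3 + 33*sin(h)^2 + 6*sin(h) - 203)*cos(h)
(5) = 6*u - 13/2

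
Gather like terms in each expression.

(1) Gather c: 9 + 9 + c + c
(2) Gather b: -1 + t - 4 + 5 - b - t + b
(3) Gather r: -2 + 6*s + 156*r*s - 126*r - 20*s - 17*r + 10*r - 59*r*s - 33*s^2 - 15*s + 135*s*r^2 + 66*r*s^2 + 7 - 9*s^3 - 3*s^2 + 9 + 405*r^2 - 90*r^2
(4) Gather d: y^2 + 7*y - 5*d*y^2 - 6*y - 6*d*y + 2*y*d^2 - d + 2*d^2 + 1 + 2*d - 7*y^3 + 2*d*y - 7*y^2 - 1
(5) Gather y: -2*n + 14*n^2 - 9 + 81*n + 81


(1) = 2*c + 18
(2) = 0
(3) = r^2*(135*s + 315) + r*(66*s^2 + 97*s - 133) - 9*s^3 - 36*s^2 - 29*s + 14
(4) = d^2*(2*y + 2) + d*(-5*y^2 - 4*y + 1) - 7*y^3 - 6*y^2 + y
(5) = 14*n^2 + 79*n + 72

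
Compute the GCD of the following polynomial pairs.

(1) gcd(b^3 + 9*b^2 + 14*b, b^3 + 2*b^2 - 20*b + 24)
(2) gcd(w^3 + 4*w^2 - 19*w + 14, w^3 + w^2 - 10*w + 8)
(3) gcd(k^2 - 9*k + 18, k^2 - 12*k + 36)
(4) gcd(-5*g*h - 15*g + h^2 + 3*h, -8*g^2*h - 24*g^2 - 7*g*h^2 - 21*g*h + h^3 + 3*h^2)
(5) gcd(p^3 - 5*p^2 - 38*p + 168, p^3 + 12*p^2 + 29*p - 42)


(1) = gcd(b*(b + 2)*(b + 7), (b - 2)^2*(b + 6)) = 1
(2) = w^2 - 3*w + 2
(3) = gcd((k - 6)*(k - 3), (k - 6)^2) = k - 6
(4) = h + 3
(5) = p + 6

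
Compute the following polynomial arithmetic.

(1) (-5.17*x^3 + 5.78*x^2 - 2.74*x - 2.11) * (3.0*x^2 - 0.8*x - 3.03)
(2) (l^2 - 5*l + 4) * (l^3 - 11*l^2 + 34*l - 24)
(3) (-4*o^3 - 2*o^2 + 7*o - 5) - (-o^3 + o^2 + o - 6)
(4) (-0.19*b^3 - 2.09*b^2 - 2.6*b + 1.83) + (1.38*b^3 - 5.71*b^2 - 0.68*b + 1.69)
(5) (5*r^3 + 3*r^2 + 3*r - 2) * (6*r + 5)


(1) = -15.51*x^5 + 21.476*x^4 + 2.8211*x^3 - 21.6514*x^2 + 9.9902*x + 6.3933
(2) = l^5 - 16*l^4 + 93*l^3 - 238*l^2 + 256*l - 96
(3) = -3*o^3 - 3*o^2 + 6*o + 1
(4) = 1.19*b^3 - 7.8*b^2 - 3.28*b + 3.52
(5) = 30*r^4 + 43*r^3 + 33*r^2 + 3*r - 10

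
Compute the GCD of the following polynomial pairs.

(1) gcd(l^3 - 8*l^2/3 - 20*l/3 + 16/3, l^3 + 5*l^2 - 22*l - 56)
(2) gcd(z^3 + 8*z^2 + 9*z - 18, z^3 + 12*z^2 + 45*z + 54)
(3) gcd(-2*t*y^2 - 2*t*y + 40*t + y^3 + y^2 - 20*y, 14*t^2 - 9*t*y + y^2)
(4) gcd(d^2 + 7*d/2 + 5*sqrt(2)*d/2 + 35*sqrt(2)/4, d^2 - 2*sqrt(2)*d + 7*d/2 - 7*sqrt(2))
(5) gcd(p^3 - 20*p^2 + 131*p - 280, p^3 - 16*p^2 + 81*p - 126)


(1) = gcd((l - 4)*(l - 2/3)*(l + 2), (l - 4)*(l + 2)*(l + 7)) = l^2 - 2*l - 8
(2) = gcd((z - 1)*(z + 3)*(z + 6), (z + 3)^2*(z + 6)) = z^2 + 9*z + 18
(3) = -2*t + y
(4) = d + 7/2
(5) = p - 7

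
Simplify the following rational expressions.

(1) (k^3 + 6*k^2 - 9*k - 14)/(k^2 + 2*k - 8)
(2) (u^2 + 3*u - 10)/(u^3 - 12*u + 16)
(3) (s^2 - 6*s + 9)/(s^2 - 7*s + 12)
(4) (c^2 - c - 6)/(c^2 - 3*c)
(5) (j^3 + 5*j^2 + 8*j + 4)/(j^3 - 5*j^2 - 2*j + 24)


(1) = (k^2 + 8*k + 7)/(k + 4)
(2) = (u + 5)/(u^2 + 2*u - 8)
(3) = (s - 3)/(s - 4)
(4) = (c + 2)/c
(5) = (j^2 + 3*j + 2)/(j^2 - 7*j + 12)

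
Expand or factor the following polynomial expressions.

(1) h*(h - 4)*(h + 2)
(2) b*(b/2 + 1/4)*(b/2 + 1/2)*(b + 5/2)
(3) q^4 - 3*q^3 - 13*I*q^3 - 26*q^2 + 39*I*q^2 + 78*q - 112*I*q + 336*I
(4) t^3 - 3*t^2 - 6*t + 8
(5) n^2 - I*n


(1) = h^3 - 2*h^2 - 8*h
(2) = b^4/4 + b^3 + 17*b^2/16 + 5*b/16
(3) = (q - 3)*(q - 8*I)*(q - 7*I)*(q + 2*I)
(4) = (t - 4)*(t - 1)*(t + 2)
(5) = n*(n - I)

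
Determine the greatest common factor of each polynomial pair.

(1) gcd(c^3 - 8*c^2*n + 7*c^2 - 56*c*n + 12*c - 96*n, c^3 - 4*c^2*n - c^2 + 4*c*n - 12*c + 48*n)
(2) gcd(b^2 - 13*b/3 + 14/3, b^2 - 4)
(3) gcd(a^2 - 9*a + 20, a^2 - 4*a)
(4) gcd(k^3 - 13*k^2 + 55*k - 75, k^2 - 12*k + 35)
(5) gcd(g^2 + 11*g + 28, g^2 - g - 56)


(1) = c + 3
(2) = b - 2
(3) = a - 4
(4) = gcd((k - 5)^2*(k - 3), (k - 7)*(k - 5)) = k - 5
(5) = g + 7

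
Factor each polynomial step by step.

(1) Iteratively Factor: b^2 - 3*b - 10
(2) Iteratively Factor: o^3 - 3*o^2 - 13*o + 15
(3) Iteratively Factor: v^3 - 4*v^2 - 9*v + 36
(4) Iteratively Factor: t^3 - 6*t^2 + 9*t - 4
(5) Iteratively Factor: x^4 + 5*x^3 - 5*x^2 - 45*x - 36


(1) = (b - 5)*(b + 2)
(2) = (o - 1)*(o^2 - 2*o - 15) = (o - 5)*(o - 1)*(o + 3)
(3) = (v + 3)*(v^2 - 7*v + 12) = (v - 4)*(v + 3)*(v - 3)
(4) = (t - 4)*(t^2 - 2*t + 1) = (t - 4)*(t - 1)*(t - 1)
(5) = (x + 4)*(x^3 + x^2 - 9*x - 9) = (x + 1)*(x + 4)*(x^2 - 9) = (x + 1)*(x + 3)*(x + 4)*(x - 3)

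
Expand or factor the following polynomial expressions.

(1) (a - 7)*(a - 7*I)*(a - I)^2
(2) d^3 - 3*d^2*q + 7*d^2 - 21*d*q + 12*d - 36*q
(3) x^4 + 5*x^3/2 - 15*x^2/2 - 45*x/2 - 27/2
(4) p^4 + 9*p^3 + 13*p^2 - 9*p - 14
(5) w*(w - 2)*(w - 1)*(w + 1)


(1) = a^4 - 7*a^3 - 9*I*a^3 - 15*a^2 + 63*I*a^2 + 105*a + 7*I*a - 49*I
(2) = (d + 3)*(d + 4)*(d - 3*q)
(3) = (x - 3)*(x + 1)*(x + 3/2)*(x + 3)
(4) = (p - 1)*(p + 1)*(p + 2)*(p + 7)
(5) = w^4 - 2*w^3 - w^2 + 2*w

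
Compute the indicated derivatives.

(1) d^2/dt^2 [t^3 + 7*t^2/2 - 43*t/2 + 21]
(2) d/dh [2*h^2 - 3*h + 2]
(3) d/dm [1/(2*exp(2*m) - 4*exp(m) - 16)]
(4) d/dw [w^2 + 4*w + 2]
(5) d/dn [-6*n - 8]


(1) = 6*t + 7
(2) = 4*h - 3
(3) = (1 - exp(m))*exp(m)/(-exp(2*m) + 2*exp(m) + 8)^2
(4) = 2*w + 4
(5) = -6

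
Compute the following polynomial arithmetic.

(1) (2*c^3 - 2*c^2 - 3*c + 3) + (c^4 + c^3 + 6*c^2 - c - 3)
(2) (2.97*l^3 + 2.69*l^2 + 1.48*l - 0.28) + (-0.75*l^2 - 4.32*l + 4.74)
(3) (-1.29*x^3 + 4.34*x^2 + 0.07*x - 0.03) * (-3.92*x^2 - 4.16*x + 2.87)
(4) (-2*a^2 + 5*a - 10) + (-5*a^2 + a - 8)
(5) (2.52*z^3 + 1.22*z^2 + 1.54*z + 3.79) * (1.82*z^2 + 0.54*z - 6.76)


(1) = c^4 + 3*c^3 + 4*c^2 - 4*c
(2) = 2.97*l^3 + 1.94*l^2 - 2.84*l + 4.46
(3) = 5.0568*x^5 - 11.6464*x^4 - 22.0311*x^3 + 12.2822*x^2 + 0.3257*x - 0.0861
(4) = -7*a^2 + 6*a - 18
(5) = 4.5864*z^5 + 3.5812*z^4 - 13.5736*z^3 - 0.5178*z^2 - 8.3638*z - 25.6204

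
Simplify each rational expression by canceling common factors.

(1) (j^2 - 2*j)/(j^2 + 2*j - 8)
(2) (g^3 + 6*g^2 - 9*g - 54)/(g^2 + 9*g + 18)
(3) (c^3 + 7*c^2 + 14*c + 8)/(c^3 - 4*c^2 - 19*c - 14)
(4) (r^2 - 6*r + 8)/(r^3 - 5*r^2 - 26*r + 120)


(1) = j/(j + 4)
(2) = g - 3
(3) = (c + 4)/(c - 7)
(4) = (r - 2)/(r^2 - r - 30)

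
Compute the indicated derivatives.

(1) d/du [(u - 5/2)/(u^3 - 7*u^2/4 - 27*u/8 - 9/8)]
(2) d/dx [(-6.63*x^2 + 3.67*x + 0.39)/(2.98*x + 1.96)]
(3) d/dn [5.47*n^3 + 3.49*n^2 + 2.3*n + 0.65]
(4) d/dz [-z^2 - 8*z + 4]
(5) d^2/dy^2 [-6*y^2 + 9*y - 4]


(1) = 4*(-32*u^3 + 148*u^2 - 140*u - 153)/(64*u^6 - 224*u^5 - 236*u^4 + 612*u^3 + 981*u^2 + 486*u + 81)
(2) = (-19.7574*x^2 - 25.9896*x + 6.031)/(8.8804*x^2 + 11.6816*x + 3.8416)
(3) = 16.41*n^2 + 6.98*n + 2.3
(4) = -2*z - 8
(5) = -12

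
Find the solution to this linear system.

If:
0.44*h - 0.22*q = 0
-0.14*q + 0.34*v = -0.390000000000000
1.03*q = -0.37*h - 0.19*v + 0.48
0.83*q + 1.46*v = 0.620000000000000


Then:
No Solution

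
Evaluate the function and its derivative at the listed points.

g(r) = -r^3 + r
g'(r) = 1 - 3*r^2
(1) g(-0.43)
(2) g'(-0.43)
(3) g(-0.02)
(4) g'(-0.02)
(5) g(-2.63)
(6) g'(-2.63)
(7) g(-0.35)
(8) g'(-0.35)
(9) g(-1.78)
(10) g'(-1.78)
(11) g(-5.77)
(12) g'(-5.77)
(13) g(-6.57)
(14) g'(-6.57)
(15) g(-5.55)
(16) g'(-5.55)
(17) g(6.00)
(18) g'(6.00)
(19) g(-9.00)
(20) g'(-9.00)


(1) = -0.35
(2) = 0.45
(3) = -0.02
(4) = 1.00
(5) = 15.56
(6) = -19.75
(7) = -0.31
(8) = 0.63
(9) = 3.86
(10) = -8.51
(11) = 186.33
(12) = -98.88
(13) = 277.02
(14) = -128.49
(15) = 165.40
(16) = -91.41
(17) = -210.00
(18) = -107.00
(19) = 720.00
(20) = -242.00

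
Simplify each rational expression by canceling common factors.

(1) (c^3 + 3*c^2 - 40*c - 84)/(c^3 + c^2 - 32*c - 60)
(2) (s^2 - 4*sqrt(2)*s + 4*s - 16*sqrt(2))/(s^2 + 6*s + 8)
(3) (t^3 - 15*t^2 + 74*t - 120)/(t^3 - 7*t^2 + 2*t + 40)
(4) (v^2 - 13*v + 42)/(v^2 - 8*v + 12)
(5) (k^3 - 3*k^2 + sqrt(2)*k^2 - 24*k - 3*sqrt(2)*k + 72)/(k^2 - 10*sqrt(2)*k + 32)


(1) = (c + 7)/(c + 5)
(2) = (s - 4*sqrt(2))/(s + 2)
(3) = (t - 6)/(t + 2)
(4) = (v - 7)/(v - 2)
(5) = (k^3 + k^2*(-3 + sqrt(2)) + k*(-24 - 3*sqrt(2)) + 72)/(k^2 - 10*sqrt(2)*k + 32)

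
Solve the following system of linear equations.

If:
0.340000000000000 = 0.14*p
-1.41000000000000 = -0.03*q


Then:
p = 2.43
q = 47.00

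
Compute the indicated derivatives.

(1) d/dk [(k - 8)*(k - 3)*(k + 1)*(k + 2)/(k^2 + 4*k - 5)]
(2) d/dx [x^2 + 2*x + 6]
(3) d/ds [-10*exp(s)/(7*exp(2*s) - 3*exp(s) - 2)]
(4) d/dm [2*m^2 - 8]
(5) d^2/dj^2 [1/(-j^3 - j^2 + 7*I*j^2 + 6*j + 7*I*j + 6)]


(1) = 2*(k^5 + 2*k^4 - 42*k^3 + 21*k^2 - 13*k - 221)/(k^4 + 8*k^3 + 6*k^2 - 40*k + 25)
(2) = 2*x + 2
(3) = (70*exp(2*s) + 20)*exp(s)/(49*exp(4*s) - 42*exp(3*s) - 19*exp(2*s) + 12*exp(s) + 4)
(4) = 4*m
(5) = 2*((3*j + 1 - 7*I)*(-j^3 - j^2 + 7*I*j^2 + 6*j + 7*I*j + 6) + (-3*j^2 - 2*j + 14*I*j + 6 + 7*I)^2)/(-j^3 - j^2 + 7*I*j^2 + 6*j + 7*I*j + 6)^3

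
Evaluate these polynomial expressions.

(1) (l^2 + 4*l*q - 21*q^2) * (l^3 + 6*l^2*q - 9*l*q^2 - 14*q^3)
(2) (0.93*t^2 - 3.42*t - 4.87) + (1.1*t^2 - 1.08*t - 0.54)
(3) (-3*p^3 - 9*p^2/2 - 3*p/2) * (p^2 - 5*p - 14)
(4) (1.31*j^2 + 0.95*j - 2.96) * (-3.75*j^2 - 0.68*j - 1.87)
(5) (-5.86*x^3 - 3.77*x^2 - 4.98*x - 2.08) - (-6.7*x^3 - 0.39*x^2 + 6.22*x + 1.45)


(1) = l^5 + 10*l^4*q - 6*l^3*q^2 - 176*l^2*q^3 + 133*l*q^4 + 294*q^5
(2) = 2.03*t^2 - 4.5*t - 5.41
(3) = -3*p^5 + 21*p^4/2 + 63*p^3 + 141*p^2/2 + 21*p
(4) = -4.9125*j^4 - 4.4533*j^3 + 8.0043*j^2 + 0.2363*j + 5.5352
(5) = 0.84*x^3 - 3.38*x^2 - 11.2*x - 3.53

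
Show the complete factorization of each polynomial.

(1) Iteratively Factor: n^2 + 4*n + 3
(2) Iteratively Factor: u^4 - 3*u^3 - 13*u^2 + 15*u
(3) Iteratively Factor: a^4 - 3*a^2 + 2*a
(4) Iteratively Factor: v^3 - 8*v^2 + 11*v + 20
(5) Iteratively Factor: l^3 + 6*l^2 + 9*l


(1) = (n + 3)*(n + 1)
(2) = (u)*(u^3 - 3*u^2 - 13*u + 15) = u*(u - 1)*(u^2 - 2*u - 15) = u*(u - 1)*(u + 3)*(u - 5)
(3) = (a + 2)*(a^3 - 2*a^2 + a) = (a - 1)*(a + 2)*(a^2 - a) = (a - 1)^2*(a + 2)*(a)
(4) = (v - 5)*(v^2 - 3*v - 4) = (v - 5)*(v + 1)*(v - 4)
(5) = (l + 3)*(l^2 + 3*l) = l*(l + 3)*(l + 3)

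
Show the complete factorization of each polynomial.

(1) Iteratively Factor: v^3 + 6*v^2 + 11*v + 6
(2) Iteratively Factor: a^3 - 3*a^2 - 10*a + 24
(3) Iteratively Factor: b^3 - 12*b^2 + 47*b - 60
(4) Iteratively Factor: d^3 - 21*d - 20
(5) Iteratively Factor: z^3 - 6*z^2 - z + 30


(1) = (v + 1)*(v^2 + 5*v + 6) = (v + 1)*(v + 3)*(v + 2)
(2) = (a - 2)*(a^2 - a - 12) = (a - 2)*(a + 3)*(a - 4)
(3) = (b - 3)*(b^2 - 9*b + 20) = (b - 4)*(b - 3)*(b - 5)
(4) = (d + 1)*(d^2 - d - 20) = (d + 1)*(d + 4)*(d - 5)
(5) = (z - 3)*(z^2 - 3*z - 10) = (z - 5)*(z - 3)*(z + 2)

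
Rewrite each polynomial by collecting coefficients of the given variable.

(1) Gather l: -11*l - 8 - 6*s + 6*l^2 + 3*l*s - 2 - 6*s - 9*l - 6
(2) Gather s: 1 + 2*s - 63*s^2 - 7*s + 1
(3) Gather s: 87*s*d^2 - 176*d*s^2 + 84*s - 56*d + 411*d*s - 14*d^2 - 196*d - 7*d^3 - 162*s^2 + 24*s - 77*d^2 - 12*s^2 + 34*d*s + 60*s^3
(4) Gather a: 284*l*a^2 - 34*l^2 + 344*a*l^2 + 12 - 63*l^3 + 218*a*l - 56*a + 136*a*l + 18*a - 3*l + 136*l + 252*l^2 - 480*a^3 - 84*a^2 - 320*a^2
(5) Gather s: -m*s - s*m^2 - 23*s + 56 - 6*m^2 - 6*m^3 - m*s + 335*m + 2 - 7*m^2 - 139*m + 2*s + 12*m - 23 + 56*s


(1) = 6*l^2 + l*(3*s - 20) - 12*s - 16
(2) = -63*s^2 - 5*s + 2
(3) = -7*d^3 - 91*d^2 - 252*d + 60*s^3 + s^2*(-176*d - 174) + s*(87*d^2 + 445*d + 108)
(4) = -480*a^3 + a^2*(284*l - 404) + a*(344*l^2 + 354*l - 38) - 63*l^3 + 218*l^2 + 133*l + 12
(5) = -6*m^3 - 13*m^2 + 208*m + s*(-m^2 - 2*m + 35) + 35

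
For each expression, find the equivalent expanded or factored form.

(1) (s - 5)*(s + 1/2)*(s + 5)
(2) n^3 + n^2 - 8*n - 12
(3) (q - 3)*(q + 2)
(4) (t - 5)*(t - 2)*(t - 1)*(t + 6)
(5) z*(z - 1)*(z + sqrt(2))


(1) = s^3 + s^2/2 - 25*s - 25/2
(2) = (n - 3)*(n + 2)^2
(3) = q^2 - q - 6
(4) = t^4 - 2*t^3 - 31*t^2 + 92*t - 60
(5) = z^3 - z^2 + sqrt(2)*z^2 - sqrt(2)*z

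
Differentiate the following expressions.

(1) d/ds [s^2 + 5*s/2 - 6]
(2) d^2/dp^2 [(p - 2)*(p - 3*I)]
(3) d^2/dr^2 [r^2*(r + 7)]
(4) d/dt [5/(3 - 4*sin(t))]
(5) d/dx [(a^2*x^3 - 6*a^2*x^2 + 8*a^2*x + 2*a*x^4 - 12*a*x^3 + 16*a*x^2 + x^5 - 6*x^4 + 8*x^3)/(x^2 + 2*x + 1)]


(1) = 2*s + 5/2
(2) = 2
(3) = 6*r + 14
(4) = 20*cos(t)/(4*sin(t) - 3)^2
(5) = (a^2*x^3 + 3*a^2*x^2 - 20*a^2*x + 8*a^2 + 4*a*x^4 - 4*a*x^3 - 36*a*x^2 + 32*a*x + 3*x^5 - 7*x^4 - 16*x^3 + 24*x^2)/(x^3 + 3*x^2 + 3*x + 1)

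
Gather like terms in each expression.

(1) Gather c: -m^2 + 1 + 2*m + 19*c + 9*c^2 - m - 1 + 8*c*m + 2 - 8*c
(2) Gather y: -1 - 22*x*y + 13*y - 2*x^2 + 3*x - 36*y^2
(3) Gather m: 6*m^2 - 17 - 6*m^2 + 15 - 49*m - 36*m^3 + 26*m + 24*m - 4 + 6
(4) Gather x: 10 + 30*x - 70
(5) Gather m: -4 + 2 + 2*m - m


(1) = 9*c^2 + c*(8*m + 11) - m^2 + m + 2
(2) = -2*x^2 + 3*x - 36*y^2 + y*(13 - 22*x) - 1
(3) = -36*m^3 + m
(4) = 30*x - 60
(5) = m - 2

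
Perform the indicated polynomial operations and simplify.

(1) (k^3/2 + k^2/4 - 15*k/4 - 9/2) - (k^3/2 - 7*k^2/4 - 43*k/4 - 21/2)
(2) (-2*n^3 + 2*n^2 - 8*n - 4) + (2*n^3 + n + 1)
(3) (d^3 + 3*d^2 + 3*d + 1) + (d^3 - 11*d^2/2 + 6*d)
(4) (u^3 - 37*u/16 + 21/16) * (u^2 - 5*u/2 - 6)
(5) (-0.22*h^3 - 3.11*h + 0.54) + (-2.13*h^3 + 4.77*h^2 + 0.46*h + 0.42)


(1) = 2*k^2 + 7*k + 6
(2) = 2*n^2 - 7*n - 3
(3) = 2*d^3 - 5*d^2/2 + 9*d + 1
(4) = u^5 - 5*u^4/2 - 133*u^3/16 + 227*u^2/32 + 339*u/32 - 63/8
(5) = -2.35*h^3 + 4.77*h^2 - 2.65*h + 0.96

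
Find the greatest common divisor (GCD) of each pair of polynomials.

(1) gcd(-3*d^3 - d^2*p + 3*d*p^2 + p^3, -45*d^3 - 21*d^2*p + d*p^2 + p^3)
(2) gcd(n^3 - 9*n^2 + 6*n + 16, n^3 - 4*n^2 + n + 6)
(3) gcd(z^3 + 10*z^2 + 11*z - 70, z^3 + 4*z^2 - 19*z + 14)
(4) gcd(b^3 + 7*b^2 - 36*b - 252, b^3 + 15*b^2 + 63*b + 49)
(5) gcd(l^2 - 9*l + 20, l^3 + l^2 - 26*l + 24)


(1) = gcd((-d + p)*(d + p)*(3*d + p), (-5*d + p)*(3*d + p)^2) = 3*d + p
(2) = n^2 - n - 2
(3) = z^2 + 5*z - 14
(4) = b + 7
(5) = gcd((l - 5)*(l - 4), (l - 4)*(l - 1)*(l + 6)) = l - 4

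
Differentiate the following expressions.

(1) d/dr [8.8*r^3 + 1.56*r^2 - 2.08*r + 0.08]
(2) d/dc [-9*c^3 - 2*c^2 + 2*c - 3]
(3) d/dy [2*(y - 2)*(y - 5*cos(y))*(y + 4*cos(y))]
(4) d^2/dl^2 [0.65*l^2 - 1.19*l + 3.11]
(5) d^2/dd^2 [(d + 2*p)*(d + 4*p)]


(1) = 26.4*r^2 + 3.12*r - 2.08
(2) = -27*c^2 - 4*c + 2
(3) = 2*(2 - y)*(y - 5*cos(y))*(4*sin(y) - 1) + 2*(y - 2)*(y + 4*cos(y))*(5*sin(y) + 1) + 2*(y - 5*cos(y))*(y + 4*cos(y))
(4) = 1.30000000000000
(5) = 2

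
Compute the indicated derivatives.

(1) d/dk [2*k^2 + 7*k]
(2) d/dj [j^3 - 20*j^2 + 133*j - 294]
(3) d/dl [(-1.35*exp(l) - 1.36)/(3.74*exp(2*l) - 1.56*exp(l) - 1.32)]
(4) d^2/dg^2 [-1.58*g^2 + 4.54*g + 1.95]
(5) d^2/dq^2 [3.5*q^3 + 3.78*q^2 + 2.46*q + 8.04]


(1) = 4*k + 7
(2) = 3*j^2 - 40*j + 133
(3) = (5.049*exp(2*l) + 10.1728*exp(l) - 0.3396)*exp(l)/(13.9876*exp(4*l) - 11.6688*exp(3*l) - 7.44*exp(2*l) + 4.1184*exp(l) + 1.7424)
(4) = -3.16000000000000
(5) = 21.0*q + 7.56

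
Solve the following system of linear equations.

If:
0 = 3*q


Then:
q = 0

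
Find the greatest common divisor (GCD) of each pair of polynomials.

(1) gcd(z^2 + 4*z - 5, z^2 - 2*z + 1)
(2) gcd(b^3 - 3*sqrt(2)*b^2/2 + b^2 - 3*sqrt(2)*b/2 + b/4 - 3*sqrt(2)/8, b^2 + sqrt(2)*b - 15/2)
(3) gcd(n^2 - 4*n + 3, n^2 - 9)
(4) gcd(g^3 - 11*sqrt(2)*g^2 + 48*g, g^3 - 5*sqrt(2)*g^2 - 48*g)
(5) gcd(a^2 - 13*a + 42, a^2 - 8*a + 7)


(1) = z - 1
(2) = gcd((b + 1/2)^2*(b - 3*sqrt(2)/2), (b - 3*sqrt(2)/2)*(b + 5*sqrt(2)/2)) = b - 3*sqrt(2)/2
(3) = n - 3
(4) = gcd(g*(g - 8*sqrt(2))*(g - 3*sqrt(2)), g*(g - 8*sqrt(2))*(g + 3*sqrt(2))) = g^2 - 8*sqrt(2)*g
(5) = gcd((a - 7)*(a - 6), (a - 7)*(a - 1)) = a - 7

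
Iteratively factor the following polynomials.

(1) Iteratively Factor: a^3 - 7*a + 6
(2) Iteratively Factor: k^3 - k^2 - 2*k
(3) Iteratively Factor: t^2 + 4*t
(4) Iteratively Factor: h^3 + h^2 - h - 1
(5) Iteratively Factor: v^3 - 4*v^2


(1) = (a - 1)*(a^2 + a - 6) = (a - 2)*(a - 1)*(a + 3)
(2) = (k + 1)*(k^2 - 2*k) = (k - 2)*(k + 1)*(k)
(3) = (t + 4)*(t)
(4) = (h + 1)*(h^2 - 1) = (h - 1)*(h + 1)*(h + 1)
(5) = (v)*(v^2 - 4*v) = v^2*(v - 4)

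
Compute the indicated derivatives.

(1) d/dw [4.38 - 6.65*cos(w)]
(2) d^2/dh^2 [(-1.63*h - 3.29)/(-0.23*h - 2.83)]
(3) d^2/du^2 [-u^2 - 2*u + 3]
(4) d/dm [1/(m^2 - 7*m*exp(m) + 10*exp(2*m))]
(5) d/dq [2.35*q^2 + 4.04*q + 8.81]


(1) = 6.65*sin(w)
(2) = -1.773852/(0.23*h + 2.83)^3
(3) = -2
(4) = (7*m*exp(m) - 2*m - 20*exp(2*m) + 7*exp(m))/(m^2 - 7*m*exp(m) + 10*exp(2*m))^2
(5) = 4.7*q + 4.04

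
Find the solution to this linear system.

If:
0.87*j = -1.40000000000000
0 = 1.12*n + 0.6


Then:
j = -1.61
n = -0.54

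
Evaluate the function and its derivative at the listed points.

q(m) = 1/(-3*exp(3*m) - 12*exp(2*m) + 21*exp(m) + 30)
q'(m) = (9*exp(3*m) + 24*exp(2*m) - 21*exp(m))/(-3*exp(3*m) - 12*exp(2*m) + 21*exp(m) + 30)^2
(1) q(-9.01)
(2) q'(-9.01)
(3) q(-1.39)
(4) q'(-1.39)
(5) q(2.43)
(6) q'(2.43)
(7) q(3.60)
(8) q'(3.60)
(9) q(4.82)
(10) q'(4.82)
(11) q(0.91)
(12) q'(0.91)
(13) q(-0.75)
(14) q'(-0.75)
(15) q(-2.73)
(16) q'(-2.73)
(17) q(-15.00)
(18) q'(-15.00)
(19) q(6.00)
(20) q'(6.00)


(1) = 0.03
(2) = -0.00
(3) = 0.03
(4) = -0.00
(5) = -0.00
(6) = 0.00
(7) = -0.00
(8) = 0.00
(9) = -0.00
(10) = 0.00
(11) = -0.03
(12) = 0.16
(13) = 0.03
(14) = -0.00
(15) = 0.03
(16) = -0.00
(17) = 0.03
(18) = -0.00
(19) = -0.00
(20) = 0.00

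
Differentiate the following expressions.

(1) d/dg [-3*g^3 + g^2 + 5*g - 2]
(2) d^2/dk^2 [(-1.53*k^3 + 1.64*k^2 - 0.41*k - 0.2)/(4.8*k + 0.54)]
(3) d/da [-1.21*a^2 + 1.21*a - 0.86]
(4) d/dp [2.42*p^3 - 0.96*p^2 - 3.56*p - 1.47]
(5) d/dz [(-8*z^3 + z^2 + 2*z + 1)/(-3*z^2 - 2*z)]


(1) = -9*g^2 + 2*g + 5
(2) = (-70.5024*k^3 - 23.79456*k^2 - 2.676888*k - 6.134112)/(110.592*k^3 + 37.3248*k^2 + 4.19904*k + 0.157464)
(3) = 1.21 - 2.42*a
(4) = 7.26*p^2 - 1.92*p - 3.56
(5) = 2*(12*z^4 + 16*z^3 + 2*z^2 + 3*z + 1)/(z^2*(9*z^2 + 12*z + 4))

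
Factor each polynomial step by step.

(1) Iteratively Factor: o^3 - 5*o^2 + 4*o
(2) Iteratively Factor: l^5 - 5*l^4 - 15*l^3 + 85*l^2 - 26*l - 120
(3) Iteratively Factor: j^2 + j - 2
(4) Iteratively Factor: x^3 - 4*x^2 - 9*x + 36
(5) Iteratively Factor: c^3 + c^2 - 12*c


(1) = (o - 1)*(o^2 - 4*o) = (o - 4)*(o - 1)*(o)
(2) = (l + 1)*(l^4 - 6*l^3 - 9*l^2 + 94*l - 120) = (l - 5)*(l + 1)*(l^3 - l^2 - 14*l + 24) = (l - 5)*(l - 3)*(l + 1)*(l^2 + 2*l - 8) = (l - 5)*(l - 3)*(l - 2)*(l + 1)*(l + 4)
(3) = (j + 2)*(j - 1)
(4) = (x - 3)*(x^2 - x - 12) = (x - 4)*(x - 3)*(x + 3)
(5) = (c + 4)*(c^2 - 3*c) = c*(c + 4)*(c - 3)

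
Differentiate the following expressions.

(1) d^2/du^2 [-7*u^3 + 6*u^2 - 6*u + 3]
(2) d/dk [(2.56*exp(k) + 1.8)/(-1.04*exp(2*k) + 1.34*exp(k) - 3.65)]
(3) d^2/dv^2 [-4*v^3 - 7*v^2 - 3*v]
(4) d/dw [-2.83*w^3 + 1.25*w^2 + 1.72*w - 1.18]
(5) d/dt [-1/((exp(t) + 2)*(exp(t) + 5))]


(1) = 12 - 42*u
(2) = (2.6624*exp(2*k) + 3.744*exp(k) - 11.756)*exp(k)/(1.0816*exp(4*k) - 2.7872*exp(3*k) + 9.3876*exp(2*k) - 9.782*exp(k) + 13.3225)
(3) = -24*v - 14
(4) = -8.49*w^2 + 2.5*w + 1.72
(5) = (2*exp(t) + 7)*exp(t)/((exp(t) + 2)^2*(exp(t) + 5)^2)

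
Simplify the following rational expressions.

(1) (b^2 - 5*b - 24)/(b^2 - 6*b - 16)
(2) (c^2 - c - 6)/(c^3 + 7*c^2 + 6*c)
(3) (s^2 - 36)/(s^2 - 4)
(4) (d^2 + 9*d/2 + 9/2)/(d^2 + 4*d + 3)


(1) = (b + 3)/(b + 2)
(2) = (c^2 - c - 6)/(c^3 + 7*c^2 + 6*c)
(3) = (s^2 - 36)/(s^2 - 4)
(4) = (2*d + 3)/(2*d + 2)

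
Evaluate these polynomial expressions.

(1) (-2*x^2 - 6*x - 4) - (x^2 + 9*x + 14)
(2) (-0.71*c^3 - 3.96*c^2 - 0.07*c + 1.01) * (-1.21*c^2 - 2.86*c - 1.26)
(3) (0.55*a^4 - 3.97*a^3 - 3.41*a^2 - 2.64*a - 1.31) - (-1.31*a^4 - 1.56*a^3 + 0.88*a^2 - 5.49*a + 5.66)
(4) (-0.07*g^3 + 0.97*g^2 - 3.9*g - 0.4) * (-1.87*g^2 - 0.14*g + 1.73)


(1) = -3*x^2 - 15*x - 18
(2) = 0.8591*c^5 + 6.8222*c^4 + 12.3049*c^3 + 3.9677*c^2 - 2.8004*c - 1.2726
(3) = 1.86*a^4 - 2.41*a^3 - 4.29*a^2 + 2.85*a - 6.97
(4) = 0.1309*g^5 - 1.8041*g^4 + 7.0361*g^3 + 2.9721*g^2 - 6.691*g - 0.692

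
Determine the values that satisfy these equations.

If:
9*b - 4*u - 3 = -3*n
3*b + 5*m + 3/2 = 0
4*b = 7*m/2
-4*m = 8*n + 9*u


Then:
b = -21/122
m = -12/61
n = 5379/7198
u = -2076/3599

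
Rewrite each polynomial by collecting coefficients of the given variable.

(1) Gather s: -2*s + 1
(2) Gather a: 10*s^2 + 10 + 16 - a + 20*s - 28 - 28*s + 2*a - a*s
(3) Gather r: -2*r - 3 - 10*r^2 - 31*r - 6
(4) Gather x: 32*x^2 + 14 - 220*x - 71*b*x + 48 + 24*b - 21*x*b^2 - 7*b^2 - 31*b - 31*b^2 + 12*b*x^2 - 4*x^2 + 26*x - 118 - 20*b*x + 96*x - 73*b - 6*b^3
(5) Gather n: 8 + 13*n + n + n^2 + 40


(1) = 1 - 2*s
(2) = a*(1 - s) + 10*s^2 - 8*s - 2
(3) = -10*r^2 - 33*r - 9
(4) = -6*b^3 - 38*b^2 - 80*b + x^2*(12*b + 28) + x*(-21*b^2 - 91*b - 98) - 56
(5) = n^2 + 14*n + 48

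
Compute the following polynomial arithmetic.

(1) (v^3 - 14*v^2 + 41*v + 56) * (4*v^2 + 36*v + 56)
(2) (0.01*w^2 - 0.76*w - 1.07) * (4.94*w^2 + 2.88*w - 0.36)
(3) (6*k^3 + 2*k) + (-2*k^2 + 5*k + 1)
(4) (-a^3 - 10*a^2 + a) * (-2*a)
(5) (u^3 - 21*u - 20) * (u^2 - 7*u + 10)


(1) = 4*v^5 - 20*v^4 - 284*v^3 + 916*v^2 + 4312*v + 3136
(2) = 0.0494*w^4 - 3.7256*w^3 - 7.4782*w^2 - 2.808*w + 0.3852
(3) = 6*k^3 - 2*k^2 + 7*k + 1
(4) = 2*a^4 + 20*a^3 - 2*a^2
(5) = u^5 - 7*u^4 - 11*u^3 + 127*u^2 - 70*u - 200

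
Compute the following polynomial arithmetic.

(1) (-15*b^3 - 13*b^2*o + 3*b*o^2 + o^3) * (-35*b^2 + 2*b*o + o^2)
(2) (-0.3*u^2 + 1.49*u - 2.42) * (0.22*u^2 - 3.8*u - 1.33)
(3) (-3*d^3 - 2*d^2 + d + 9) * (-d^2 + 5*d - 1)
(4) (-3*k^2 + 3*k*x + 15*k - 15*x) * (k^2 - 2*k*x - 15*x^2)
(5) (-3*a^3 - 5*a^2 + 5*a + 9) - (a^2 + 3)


(1) = 525*b^5 + 425*b^4*o - 146*b^3*o^2 - 42*b^2*o^3 + 5*b*o^4 + o^5
(2) = -0.066*u^4 + 1.4678*u^3 - 5.7954*u^2 + 7.2143*u + 3.2186
(3) = 3*d^5 - 13*d^4 - 8*d^3 - 2*d^2 + 44*d - 9
(4) = -3*k^4 + 9*k^3*x + 15*k^3 + 39*k^2*x^2 - 45*k^2*x - 45*k*x^3 - 195*k*x^2 + 225*x^3
(5) = -3*a^3 - 6*a^2 + 5*a + 6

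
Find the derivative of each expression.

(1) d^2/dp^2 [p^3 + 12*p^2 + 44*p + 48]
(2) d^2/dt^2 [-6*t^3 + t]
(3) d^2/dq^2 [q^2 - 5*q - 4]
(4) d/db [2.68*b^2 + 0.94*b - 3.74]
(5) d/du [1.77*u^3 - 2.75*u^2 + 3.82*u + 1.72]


(1) = 6*p + 24
(2) = -36*t
(3) = 2
(4) = 5.36*b + 0.94
(5) = 5.31*u^2 - 5.5*u + 3.82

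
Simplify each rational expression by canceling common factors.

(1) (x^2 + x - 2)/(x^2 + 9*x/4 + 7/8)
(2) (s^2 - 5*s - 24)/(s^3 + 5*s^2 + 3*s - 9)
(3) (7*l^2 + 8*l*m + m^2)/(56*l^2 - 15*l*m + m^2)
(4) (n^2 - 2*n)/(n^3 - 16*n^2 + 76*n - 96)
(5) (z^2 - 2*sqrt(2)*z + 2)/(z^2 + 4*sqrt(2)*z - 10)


(1) = (8*x^2 + 8*x - 16)/(8*x^2 + 18*x + 7)
(2) = (s - 8)/(s^2 + 2*s - 3)
(3) = (7*l^2 + 8*l*m + m^2)/(56*l^2 - 15*l*m + m^2)
(4) = n/(n^2 - 14*n + 48)
(5) = (z - sqrt(2))/(z + 5*sqrt(2))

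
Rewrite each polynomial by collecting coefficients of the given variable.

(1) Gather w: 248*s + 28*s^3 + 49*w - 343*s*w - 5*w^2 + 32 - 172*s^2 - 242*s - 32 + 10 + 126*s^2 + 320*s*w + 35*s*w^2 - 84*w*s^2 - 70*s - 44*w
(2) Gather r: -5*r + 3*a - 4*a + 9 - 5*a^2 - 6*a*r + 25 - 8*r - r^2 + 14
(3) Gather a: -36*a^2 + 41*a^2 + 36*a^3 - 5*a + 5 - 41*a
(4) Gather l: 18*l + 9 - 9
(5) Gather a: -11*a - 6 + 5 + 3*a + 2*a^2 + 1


(1) = 28*s^3 - 46*s^2 - 64*s + w^2*(35*s - 5) + w*(-84*s^2 - 23*s + 5) + 10
(2) = -5*a^2 - a - r^2 + r*(-6*a - 13) + 48
(3) = 36*a^3 + 5*a^2 - 46*a + 5
(4) = 18*l
(5) = 2*a^2 - 8*a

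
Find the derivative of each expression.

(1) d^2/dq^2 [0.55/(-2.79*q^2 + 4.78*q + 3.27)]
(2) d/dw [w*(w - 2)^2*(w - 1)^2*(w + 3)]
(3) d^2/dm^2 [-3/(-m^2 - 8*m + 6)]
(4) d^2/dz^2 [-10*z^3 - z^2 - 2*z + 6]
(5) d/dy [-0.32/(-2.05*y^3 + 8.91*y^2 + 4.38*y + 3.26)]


(1) = (-8.56251*q^2 + 14.66982*q + 0.55*(5.58*q - 4.78)*(11.16*q - 9.56) + 10.03563)/(-2.79*q^2 + 4.78*q + 3.27)^3
(2) = 6*w^5 - 15*w^4 - 20*w^3 + 81*w^2 - 64*w + 12
(3) = 6*(-m^2 - 8*m + 4*(m + 4)^2 + 6)/(m^2 + 8*m - 6)^3
(4) = -60*z - 2
(5) = (-1.968*y^2 + 5.7024*y + 1.4016)/(-2.05*y^3 + 8.91*y^2 + 4.38*y + 3.26)^2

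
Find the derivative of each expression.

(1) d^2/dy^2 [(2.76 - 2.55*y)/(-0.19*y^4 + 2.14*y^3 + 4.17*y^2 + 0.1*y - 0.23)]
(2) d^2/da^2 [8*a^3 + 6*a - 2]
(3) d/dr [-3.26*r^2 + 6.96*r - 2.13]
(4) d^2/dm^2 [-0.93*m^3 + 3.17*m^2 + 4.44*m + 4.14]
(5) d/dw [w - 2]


(1) = (1.10466*y^7 - 18.582*y^6 + 91.61217*y^5 + 24.509952*y^4 - 308.501958*y^3 - 274.99536*y^2 - 0.382122*y - 5.232132)/(0.006859*y^12 - 0.231762*y^11 + 2.158761*y^10 + 0.361958*y^9 - 47.110254*y^8 - 113.096346*y^7 - 75.793743*y^6 + 7.007754*y^5 + 12.198714*y^4 + 0.234842*y^3 - 0.654879*y^2 - 0.01587*y + 0.012167)
(2) = 48*a
(3) = 6.96 - 6.52*r
(4) = 6.34 - 5.58*m
(5) = 1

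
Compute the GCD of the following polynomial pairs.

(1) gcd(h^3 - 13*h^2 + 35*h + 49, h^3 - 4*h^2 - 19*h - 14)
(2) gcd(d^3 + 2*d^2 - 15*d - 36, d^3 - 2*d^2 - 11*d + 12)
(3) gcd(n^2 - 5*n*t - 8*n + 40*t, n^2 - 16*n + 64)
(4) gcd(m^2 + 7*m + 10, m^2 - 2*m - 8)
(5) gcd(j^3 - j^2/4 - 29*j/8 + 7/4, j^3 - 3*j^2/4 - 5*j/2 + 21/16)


(1) = h^2 - 6*h - 7
(2) = gcd((d - 4)*(d + 3)^2, (d - 4)*(d - 1)*(d + 3)) = d^2 - d - 12
(3) = n - 8
(4) = gcd((m + 2)*(m + 5), (m - 4)*(m + 2)) = m + 2
(5) = gcd((j - 7/4)*(j - 1/2)*(j + 2), (j - 7/4)*(j - 1/2)*(j + 3/2)) = j^2 - 9*j/4 + 7/8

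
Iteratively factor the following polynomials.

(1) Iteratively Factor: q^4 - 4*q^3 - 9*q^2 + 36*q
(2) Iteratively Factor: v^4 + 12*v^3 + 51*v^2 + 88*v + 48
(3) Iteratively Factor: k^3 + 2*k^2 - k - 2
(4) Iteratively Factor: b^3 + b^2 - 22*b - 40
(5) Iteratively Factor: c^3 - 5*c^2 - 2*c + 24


(1) = (q - 4)*(q^3 - 9*q) = (q - 4)*(q - 3)*(q^2 + 3*q) = (q - 4)*(q - 3)*(q + 3)*(q)
(2) = (v + 3)*(v^3 + 9*v^2 + 24*v + 16) = (v + 1)*(v + 3)*(v^2 + 8*v + 16) = (v + 1)*(v + 3)*(v + 4)*(v + 4)
(3) = (k + 1)*(k^2 + k - 2) = (k - 1)*(k + 1)*(k + 2)
(4) = (b - 5)*(b^2 + 6*b + 8) = (b - 5)*(b + 2)*(b + 4)
(5) = (c - 3)*(c^2 - 2*c - 8) = (c - 4)*(c - 3)*(c + 2)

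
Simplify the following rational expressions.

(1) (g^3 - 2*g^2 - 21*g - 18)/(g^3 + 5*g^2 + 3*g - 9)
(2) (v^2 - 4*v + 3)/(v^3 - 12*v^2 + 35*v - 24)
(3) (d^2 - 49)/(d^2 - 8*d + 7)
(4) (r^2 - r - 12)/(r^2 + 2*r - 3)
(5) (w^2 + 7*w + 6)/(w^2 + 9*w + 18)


(1) = (g^2 - 5*g - 6)/(g^2 + 2*g - 3)
(2) = 1/(v - 8)
(3) = (d + 7)/(d - 1)
(4) = (r - 4)/(r - 1)
(5) = (w + 1)/(w + 3)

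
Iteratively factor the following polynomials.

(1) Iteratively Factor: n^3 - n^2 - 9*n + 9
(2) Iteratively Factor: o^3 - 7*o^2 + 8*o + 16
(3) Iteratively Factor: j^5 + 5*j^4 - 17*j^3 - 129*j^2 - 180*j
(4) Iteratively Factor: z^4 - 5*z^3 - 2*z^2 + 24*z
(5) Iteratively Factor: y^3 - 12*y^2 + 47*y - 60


(1) = (n + 3)*(n^2 - 4*n + 3) = (n - 1)*(n + 3)*(n - 3)
(2) = (o - 4)*(o^2 - 3*o - 4) = (o - 4)*(o + 1)*(o - 4)
(3) = (j - 5)*(j^4 + 10*j^3 + 33*j^2 + 36*j) = (j - 5)*(j + 3)*(j^3 + 7*j^2 + 12*j) = j*(j - 5)*(j + 3)*(j^2 + 7*j + 12) = j*(j - 5)*(j + 3)*(j + 4)*(j + 3)
(4) = (z + 2)*(z^3 - 7*z^2 + 12*z) = z*(z + 2)*(z^2 - 7*z + 12) = z*(z - 3)*(z + 2)*(z - 4)
(5) = (y - 3)*(y^2 - 9*y + 20) = (y - 4)*(y - 3)*(y - 5)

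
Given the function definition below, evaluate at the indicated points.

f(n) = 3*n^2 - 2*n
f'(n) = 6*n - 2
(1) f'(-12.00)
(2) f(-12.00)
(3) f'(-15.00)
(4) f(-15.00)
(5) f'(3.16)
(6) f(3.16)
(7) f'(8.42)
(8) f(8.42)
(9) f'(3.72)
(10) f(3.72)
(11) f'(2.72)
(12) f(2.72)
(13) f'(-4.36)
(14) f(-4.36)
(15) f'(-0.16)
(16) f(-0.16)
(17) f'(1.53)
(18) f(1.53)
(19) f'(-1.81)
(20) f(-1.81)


(1) = -74.00
(2) = 456.00
(3) = -92.00
(4) = 705.00
(5) = 16.96
(6) = 23.64
(7) = 48.52
(8) = 195.85
(9) = 20.32
(10) = 34.08
(11) = 14.32
(12) = 16.76
(13) = -28.16
(14) = 65.75
(15) = -2.96
(16) = 0.40
(17) = 7.18
(18) = 3.96
(19) = -12.86
(20) = 13.45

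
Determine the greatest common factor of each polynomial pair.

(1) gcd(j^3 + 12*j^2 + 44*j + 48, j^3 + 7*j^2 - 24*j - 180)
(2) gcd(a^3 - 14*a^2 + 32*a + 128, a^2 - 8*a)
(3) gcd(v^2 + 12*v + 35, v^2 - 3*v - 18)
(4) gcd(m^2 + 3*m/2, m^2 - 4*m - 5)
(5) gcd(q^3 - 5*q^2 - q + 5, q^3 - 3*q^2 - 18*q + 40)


(1) = j + 6
(2) = a - 8
(3) = 1
(4) = gcd(m*(m + 3/2), (m - 5)*(m + 1)) = 1
(5) = gcd((q - 5)*(q - 1)*(q + 1), (q - 5)*(q - 2)*(q + 4)) = q - 5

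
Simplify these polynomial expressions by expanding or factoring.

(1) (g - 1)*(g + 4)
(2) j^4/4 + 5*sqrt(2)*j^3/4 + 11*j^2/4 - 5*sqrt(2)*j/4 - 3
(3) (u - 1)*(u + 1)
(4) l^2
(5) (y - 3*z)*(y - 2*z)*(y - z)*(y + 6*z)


(1) = g^2 + 3*g - 4
(2) = (j/2 + 1/2)*(j/2 + sqrt(2))*(j - 1)*(j + 3*sqrt(2))
(3) = u^2 - 1
(4) = l^2
(5) = y^4 - 25*y^2*z^2 + 60*y*z^3 - 36*z^4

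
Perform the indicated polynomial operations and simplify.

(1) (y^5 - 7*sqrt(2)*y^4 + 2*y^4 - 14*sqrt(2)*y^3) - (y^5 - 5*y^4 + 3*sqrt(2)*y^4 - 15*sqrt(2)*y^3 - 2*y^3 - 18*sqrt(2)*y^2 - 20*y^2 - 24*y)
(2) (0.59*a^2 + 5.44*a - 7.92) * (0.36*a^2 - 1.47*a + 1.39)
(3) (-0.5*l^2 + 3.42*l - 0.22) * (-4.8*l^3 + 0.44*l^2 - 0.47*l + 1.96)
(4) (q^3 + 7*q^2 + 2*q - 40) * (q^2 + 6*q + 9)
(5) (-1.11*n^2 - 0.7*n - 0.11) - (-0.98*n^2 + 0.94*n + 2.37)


(1) = -10*sqrt(2)*y^4 + 7*y^4 + sqrt(2)*y^3 + 2*y^3 + 20*y^2 + 18*sqrt(2)*y^2 + 24*y
(2) = 0.2124*a^4 + 1.0911*a^3 - 10.0279*a^2 + 19.204*a - 11.0088
(3) = 2.4*l^5 - 16.636*l^4 + 2.7958*l^3 - 2.6842*l^2 + 6.8066*l - 0.4312
(4) = q^5 + 13*q^4 + 53*q^3 + 35*q^2 - 222*q - 360
(5) = -0.13*n^2 - 1.64*n - 2.48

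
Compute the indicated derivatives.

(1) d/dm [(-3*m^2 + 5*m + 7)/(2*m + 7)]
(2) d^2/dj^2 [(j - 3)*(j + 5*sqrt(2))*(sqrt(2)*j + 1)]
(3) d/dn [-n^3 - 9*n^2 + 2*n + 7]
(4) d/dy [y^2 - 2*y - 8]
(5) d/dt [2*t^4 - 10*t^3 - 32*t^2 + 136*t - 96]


(1) = 3*(-2*m^2 - 14*m + 7)/(4*m^2 + 28*m + 49)
(2) = 6*sqrt(2)*j - 6*sqrt(2) + 22
(3) = -3*n^2 - 18*n + 2
(4) = 2*y - 2
(5) = 8*t^3 - 30*t^2 - 64*t + 136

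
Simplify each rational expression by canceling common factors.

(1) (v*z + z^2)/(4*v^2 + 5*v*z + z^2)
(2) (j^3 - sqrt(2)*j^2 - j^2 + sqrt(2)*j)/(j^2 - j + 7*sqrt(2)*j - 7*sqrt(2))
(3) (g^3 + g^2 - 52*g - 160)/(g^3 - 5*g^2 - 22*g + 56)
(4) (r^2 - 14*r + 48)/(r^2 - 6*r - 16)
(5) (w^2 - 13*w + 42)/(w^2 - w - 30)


(1) = z/(4*v + z)
(2) = (j^2 - sqrt(2)*j)/(j + 7*sqrt(2))
(3) = (g^2 - 3*g - 40)/(g^2 - 9*g + 14)
(4) = (r - 6)/(r + 2)
(5) = (w - 7)/(w + 5)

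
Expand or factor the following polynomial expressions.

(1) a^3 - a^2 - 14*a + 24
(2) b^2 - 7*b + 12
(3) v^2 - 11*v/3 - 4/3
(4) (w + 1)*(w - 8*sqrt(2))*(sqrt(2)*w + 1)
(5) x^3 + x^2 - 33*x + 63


(1) = (a - 3)*(a - 2)*(a + 4)
(2) = (b - 4)*(b - 3)
(3) = (v - 4)*(v + 1/3)
(4) = sqrt(2)*w^3 - 15*w^2 + sqrt(2)*w^2 - 15*w - 8*sqrt(2)*w - 8*sqrt(2)
(5) = (x - 3)^2*(x + 7)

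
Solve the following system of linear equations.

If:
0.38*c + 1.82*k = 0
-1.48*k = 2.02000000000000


Then:
c = 6.54
k = -1.36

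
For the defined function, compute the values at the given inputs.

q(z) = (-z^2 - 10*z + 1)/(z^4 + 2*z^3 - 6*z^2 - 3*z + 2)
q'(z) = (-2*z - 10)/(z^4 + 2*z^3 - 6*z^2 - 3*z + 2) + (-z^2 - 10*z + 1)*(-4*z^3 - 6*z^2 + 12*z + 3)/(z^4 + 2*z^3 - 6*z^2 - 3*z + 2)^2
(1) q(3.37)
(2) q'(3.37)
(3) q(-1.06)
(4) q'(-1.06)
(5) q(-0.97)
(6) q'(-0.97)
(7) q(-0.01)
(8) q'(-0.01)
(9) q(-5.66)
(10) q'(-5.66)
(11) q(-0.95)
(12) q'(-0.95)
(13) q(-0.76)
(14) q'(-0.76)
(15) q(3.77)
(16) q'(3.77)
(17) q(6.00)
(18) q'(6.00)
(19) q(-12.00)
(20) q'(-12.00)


(1) = -0.34
(2) = 0.34
(3) = -3.91
(4) = -14.11
(5) = -5.82
(6) = -32.16
(7) = 0.54
(8) = -4.15
(9) = 0.05
(10) = 0.05
(11) = -6.55
(12) = -40.90
(13) = 29.70
(14) = -892.59
(15) = -0.24
(16) = 0.20
(17) = -0.06
(18) = 0.03
(19) = -0.00
(20) = 0.00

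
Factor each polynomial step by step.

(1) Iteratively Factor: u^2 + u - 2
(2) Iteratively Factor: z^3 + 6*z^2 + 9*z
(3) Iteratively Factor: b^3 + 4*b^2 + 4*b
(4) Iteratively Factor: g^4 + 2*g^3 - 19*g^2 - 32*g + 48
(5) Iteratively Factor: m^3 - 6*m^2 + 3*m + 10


(1) = (u + 2)*(u - 1)
(2) = (z)*(z^2 + 6*z + 9) = z*(z + 3)*(z + 3)
(3) = (b + 2)*(b^2 + 2*b) = (b + 2)^2*(b)
(4) = (g - 4)*(g^3 + 6*g^2 + 5*g - 12) = (g - 4)*(g - 1)*(g^2 + 7*g + 12) = (g - 4)*(g - 1)*(g + 4)*(g + 3)
(5) = (m - 5)*(m^2 - m - 2) = (m - 5)*(m + 1)*(m - 2)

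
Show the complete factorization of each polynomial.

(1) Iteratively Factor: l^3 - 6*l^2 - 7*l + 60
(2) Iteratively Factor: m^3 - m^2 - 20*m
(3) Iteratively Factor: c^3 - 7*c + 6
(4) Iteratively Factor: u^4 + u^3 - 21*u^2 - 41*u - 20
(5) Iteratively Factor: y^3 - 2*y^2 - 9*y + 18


(1) = (l + 3)*(l^2 - 9*l + 20) = (l - 5)*(l + 3)*(l - 4)
(2) = (m - 5)*(m^2 + 4*m) = (m - 5)*(m + 4)*(m)
(3) = (c + 3)*(c^2 - 3*c + 2) = (c - 2)*(c + 3)*(c - 1)
(4) = (u + 1)*(u^3 - 21*u - 20) = (u - 5)*(u + 1)*(u^2 + 5*u + 4) = (u - 5)*(u + 1)*(u + 4)*(u + 1)
(5) = (y - 3)*(y^2 + y - 6) = (y - 3)*(y - 2)*(y + 3)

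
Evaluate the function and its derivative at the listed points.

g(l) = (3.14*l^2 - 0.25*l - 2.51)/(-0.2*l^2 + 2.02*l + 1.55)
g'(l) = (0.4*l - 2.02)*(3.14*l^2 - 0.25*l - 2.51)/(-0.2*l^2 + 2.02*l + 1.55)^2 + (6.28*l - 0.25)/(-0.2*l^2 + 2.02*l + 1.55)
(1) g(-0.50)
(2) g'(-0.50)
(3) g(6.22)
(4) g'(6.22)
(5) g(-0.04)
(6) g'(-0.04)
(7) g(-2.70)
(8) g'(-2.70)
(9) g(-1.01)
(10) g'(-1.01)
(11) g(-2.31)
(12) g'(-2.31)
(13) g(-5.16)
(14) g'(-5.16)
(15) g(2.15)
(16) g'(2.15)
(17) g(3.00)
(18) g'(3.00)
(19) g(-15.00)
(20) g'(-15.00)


(1) = -3.27
(2) = 7.88
(3) = 18.41
(4) = 7.44
(5) = -1.70
(6) = 2.01
(7) = -3.93
(8) = 0.94
(9) = -1.36
(10) = 4.74
(11) = -3.54
(12) = 1.03
(13) = -5.80
(14) = 0.63
(15) = 2.31
(16) = 2.13
(17) = 4.30
(18) = 2.59
(19) = -9.60
(20) = 0.24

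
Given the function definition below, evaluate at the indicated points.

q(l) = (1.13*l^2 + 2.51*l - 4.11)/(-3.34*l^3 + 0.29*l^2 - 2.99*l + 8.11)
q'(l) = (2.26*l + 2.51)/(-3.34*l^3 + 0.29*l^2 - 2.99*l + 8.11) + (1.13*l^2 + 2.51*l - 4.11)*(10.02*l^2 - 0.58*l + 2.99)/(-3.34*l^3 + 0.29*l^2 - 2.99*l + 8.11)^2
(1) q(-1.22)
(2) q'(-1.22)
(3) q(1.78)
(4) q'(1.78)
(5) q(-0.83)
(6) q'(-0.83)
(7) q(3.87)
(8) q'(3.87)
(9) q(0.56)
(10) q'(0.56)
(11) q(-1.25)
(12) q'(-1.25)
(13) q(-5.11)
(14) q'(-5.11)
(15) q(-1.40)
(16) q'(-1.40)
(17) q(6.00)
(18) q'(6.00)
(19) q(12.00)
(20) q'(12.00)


(1) = -0.30
(2) = -0.32
(3) = -0.26
(4) = 0.15
(5) = -0.43
(6) = -0.30
(7) = -0.12
(8) = 0.03
(9) = -0.40
(10) = 0.25
(11) = -0.29
(12) = -0.32
(13) = 0.03
(14) = -0.00
(15) = -0.25
(16) = -0.29
(17) = -0.07
(18) = 0.01
(19) = -0.03
(20) = 0.00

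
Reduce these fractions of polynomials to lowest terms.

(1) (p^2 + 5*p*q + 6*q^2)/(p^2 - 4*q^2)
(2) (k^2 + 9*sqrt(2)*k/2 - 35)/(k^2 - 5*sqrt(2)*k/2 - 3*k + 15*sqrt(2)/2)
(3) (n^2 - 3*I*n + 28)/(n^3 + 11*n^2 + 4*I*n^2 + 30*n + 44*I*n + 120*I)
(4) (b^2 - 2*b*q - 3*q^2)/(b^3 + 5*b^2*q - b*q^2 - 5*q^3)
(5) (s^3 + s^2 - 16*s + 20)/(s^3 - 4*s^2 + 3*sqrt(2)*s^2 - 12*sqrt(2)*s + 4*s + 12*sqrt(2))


(1) = (p + 3*q)/(p - 2*q)
(2) = (4*k + 28*sqrt(2))/(4*k - 12)
(3) = (n - 7*I)/(n^2 + 11*n + 30)
(4) = (-b + 3*q)/(-b^2 - 4*b*q + 5*q^2)
(5) = (s + 5)/(s + 3*sqrt(2))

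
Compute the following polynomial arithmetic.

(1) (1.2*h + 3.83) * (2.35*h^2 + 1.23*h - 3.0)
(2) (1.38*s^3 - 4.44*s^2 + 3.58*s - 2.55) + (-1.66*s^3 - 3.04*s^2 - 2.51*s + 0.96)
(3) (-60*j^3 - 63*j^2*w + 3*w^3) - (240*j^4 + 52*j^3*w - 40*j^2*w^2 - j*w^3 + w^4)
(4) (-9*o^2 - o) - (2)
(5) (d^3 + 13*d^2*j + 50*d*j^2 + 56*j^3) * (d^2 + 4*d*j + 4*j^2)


(1) = 2.82*h^3 + 10.4765*h^2 + 1.1109*h - 11.49
(2) = -0.28*s^3 - 7.48*s^2 + 1.07*s - 1.59
(3) = -240*j^4 - 52*j^3*w - 60*j^3 + 40*j^2*w^2 - 63*j^2*w + j*w^3 - w^4 + 3*w^3
(4) = -9*o^2 - o - 2
(5) = d^5 + 17*d^4*j + 106*d^3*j^2 + 308*d^2*j^3 + 424*d*j^4 + 224*j^5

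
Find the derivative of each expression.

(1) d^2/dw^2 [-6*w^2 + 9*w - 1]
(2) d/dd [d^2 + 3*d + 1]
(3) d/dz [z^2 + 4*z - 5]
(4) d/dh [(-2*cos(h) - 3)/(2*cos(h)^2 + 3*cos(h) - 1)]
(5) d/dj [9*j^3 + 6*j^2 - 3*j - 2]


(1) = -12
(2) = 2*d + 3
(3) = 2*z + 4
(4) = (4*sin(h)^2 - 12*cos(h) - 15)*sin(h)/(3*cos(h) + cos(2*h))^2
(5) = 27*j^2 + 12*j - 3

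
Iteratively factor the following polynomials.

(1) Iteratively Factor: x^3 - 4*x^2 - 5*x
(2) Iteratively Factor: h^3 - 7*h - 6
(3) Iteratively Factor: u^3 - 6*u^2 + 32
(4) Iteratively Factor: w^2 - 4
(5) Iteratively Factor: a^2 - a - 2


(1) = (x)*(x^2 - 4*x - 5) = x*(x + 1)*(x - 5)
(2) = (h - 3)*(h^2 + 3*h + 2) = (h - 3)*(h + 1)*(h + 2)
(3) = (u - 4)*(u^2 - 2*u - 8) = (u - 4)^2*(u + 2)
(4) = (w - 2)*(w + 2)
(5) = (a + 1)*(a - 2)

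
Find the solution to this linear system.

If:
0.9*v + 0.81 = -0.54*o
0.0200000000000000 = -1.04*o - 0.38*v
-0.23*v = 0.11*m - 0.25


Then:
m = 4.65
o = 0.40
v = -1.14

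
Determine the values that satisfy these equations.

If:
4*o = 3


Then:
o = 3/4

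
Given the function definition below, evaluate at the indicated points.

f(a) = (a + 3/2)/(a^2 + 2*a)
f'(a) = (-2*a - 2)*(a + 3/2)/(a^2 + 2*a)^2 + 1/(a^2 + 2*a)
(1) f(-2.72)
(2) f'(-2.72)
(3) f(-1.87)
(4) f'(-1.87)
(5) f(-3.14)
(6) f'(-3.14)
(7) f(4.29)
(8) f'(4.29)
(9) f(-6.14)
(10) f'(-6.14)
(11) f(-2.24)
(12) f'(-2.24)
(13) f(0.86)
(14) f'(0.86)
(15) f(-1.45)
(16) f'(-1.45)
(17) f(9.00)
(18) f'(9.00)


(1) = -0.62
(2) = -0.58
(3) = 1.52
(4) = -15.01
(5) = -0.46
(6) = -0.27
(7) = 0.21
(8) = -0.05
(9) = -0.18
(10) = -0.03
(11) = -1.38
(12) = -4.49
(13) = 0.96
(14) = -1.04
(15) = -0.06
(16) = -1.18
(17) = 0.11
(18) = -0.01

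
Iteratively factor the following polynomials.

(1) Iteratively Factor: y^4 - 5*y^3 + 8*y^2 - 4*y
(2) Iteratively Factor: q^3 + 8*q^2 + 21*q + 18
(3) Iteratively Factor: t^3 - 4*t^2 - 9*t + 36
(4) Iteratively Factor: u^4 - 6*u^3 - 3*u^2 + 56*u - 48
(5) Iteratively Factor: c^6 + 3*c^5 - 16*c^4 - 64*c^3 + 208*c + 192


(1) = (y - 1)*(y^3 - 4*y^2 + 4*y) = (y - 2)*(y - 1)*(y^2 - 2*y) = y*(y - 2)*(y - 1)*(y - 2)
(2) = (q + 3)*(q^2 + 5*q + 6) = (q + 2)*(q + 3)*(q + 3)
(3) = (t + 3)*(t^2 - 7*t + 12) = (t - 4)*(t + 3)*(t - 3)
(4) = (u - 1)*(u^3 - 5*u^2 - 8*u + 48) = (u - 1)*(u + 3)*(u^2 - 8*u + 16) = (u - 4)*(u - 1)*(u + 3)*(u - 4)
(5) = (c + 2)*(c^5 + c^4 - 18*c^3 - 28*c^2 + 56*c + 96) = (c + 2)^2*(c^4 - c^3 - 16*c^2 + 4*c + 48) = (c - 2)*(c + 2)^2*(c^3 + c^2 - 14*c - 24) = (c - 2)*(c + 2)^2*(c + 3)*(c^2 - 2*c - 8) = (c - 2)*(c + 2)^3*(c + 3)*(c - 4)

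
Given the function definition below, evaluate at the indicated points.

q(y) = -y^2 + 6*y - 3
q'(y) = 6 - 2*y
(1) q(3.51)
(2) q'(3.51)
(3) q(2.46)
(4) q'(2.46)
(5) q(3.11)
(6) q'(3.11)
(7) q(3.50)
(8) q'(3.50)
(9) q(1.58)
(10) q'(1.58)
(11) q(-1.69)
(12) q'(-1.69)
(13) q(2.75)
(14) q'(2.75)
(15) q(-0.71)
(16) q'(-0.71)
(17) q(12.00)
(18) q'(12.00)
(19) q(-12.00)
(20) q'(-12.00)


(1) = 5.74
(2) = -1.02
(3) = 5.71
(4) = 1.08
(5) = 5.99
(6) = -0.22
(7) = 5.75
(8) = -1.00
(9) = 3.98
(10) = 2.84
(11) = -16.00
(12) = 9.38
(13) = 5.94
(14) = 0.50
(15) = -7.76
(16) = 7.42
(17) = -75.00
(18) = -18.00
(19) = -219.00
(20) = 30.00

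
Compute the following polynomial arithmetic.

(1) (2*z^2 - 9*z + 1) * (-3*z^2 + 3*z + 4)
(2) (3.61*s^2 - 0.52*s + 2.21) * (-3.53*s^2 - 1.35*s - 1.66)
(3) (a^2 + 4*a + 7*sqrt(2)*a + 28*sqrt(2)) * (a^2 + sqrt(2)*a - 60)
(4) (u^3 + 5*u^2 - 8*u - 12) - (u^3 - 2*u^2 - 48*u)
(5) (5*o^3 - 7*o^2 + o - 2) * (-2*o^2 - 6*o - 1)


(1) = -6*z^4 + 33*z^3 - 22*z^2 - 33*z + 4
(2) = -12.7433*s^4 - 3.0379*s^3 - 13.0919*s^2 - 2.1203*s - 3.6686
(3) = a^4 + 4*a^3 + 8*sqrt(2)*a^3 - 46*a^2 + 32*sqrt(2)*a^2 - 420*sqrt(2)*a - 184*a - 1680*sqrt(2)
(4) = 7*u^2 + 40*u - 12
(5) = -10*o^5 - 16*o^4 + 35*o^3 + 5*o^2 + 11*o + 2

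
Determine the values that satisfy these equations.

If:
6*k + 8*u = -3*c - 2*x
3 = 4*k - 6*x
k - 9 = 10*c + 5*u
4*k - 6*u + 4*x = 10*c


Then:
c = -1221/667
k = -627/667
u = 1116/667
x = -1503/1334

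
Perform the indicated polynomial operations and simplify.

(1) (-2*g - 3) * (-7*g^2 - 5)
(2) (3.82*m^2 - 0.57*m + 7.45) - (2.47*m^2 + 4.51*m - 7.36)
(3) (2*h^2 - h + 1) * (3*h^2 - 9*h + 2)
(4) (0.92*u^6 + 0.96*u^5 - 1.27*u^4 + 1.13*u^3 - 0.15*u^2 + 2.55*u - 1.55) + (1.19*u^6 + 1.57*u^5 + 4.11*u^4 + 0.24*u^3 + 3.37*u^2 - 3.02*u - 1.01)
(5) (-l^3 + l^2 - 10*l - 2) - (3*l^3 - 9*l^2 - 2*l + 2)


(1) = 14*g^3 + 21*g^2 + 10*g + 15
(2) = 1.35*m^2 - 5.08*m + 14.81
(3) = 6*h^4 - 21*h^3 + 16*h^2 - 11*h + 2
(4) = 2.11*u^6 + 2.53*u^5 + 2.84*u^4 + 1.37*u^3 + 3.22*u^2 - 0.47*u - 2.56
(5) = -4*l^3 + 10*l^2 - 8*l - 4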